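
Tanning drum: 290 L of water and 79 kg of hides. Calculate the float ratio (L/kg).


Float ratio = water / hide weight
Ratio = 290 / 79 = 3.7


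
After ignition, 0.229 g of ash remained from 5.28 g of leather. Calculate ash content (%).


4.34%

Ash% = 0.229 / 5.28 x 100
Ash% = 4.34%


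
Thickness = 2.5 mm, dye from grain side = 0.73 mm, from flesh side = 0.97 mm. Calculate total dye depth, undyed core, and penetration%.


Total dyed = 1.70 mm
Undyed core = 0.80 mm
Penetration = 68.0%


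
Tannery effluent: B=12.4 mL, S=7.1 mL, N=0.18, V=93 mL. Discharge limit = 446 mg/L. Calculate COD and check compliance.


COD = (12.4 - 7.1) x 0.18 x 8000 / 93 = 82.1 mg/L
Limit: 446 mg/L
Compliant: Yes


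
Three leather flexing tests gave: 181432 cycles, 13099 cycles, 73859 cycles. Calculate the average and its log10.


Average = (181432 + 13099 + 73859) / 3 = 89463 cycles
log10(89463) = 4.95


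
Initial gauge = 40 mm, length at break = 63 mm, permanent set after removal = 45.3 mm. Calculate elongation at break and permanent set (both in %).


Elongation at break = 57.5%
Permanent set = 13.3%

Elongation at break = (63 - 40) / 40 x 100 = 57.5%
Permanent set = (45.3 - 40) / 40 x 100 = 13.3%


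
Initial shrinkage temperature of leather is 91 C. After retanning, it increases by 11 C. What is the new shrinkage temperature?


New Ts = 91 + 11 = 102 C


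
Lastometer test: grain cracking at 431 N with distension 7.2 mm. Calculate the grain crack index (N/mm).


Grain crack index = force / distension
Index = 431 / 7.2 = 59.9 N/mm


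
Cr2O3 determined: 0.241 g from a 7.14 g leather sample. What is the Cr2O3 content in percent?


3.38%

Cr2O3% = 0.241 / 7.14 x 100
Cr2O3% = 3.38%


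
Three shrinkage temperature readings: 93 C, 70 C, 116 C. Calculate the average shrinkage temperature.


93.0 C


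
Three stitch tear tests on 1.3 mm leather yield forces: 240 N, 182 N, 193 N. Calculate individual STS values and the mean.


STS1 = 184.6 N/mm
STS2 = 140.0 N/mm
STS3 = 148.5 N/mm
Mean = 157.7 N/mm

STS1 = 240 / 1.3 = 184.6 N/mm
STS2 = 182 / 1.3 = 140.0 N/mm
STS3 = 193 / 1.3 = 148.5 N/mm
Mean = (184.6 + 140.0 + 148.5) / 3 = 157.7 N/mm


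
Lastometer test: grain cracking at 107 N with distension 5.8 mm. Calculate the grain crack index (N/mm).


Grain crack index = force / distension
Index = 107 / 5.8 = 18.4 N/mm


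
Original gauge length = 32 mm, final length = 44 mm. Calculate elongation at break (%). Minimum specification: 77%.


Extension = 44 - 32 = 12 mm
Elongation = 12 / 32 x 100 = 37.5%
Minimum required: 77%
Meets specification: No


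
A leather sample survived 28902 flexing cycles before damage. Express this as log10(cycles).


log10(28902) = 4.46


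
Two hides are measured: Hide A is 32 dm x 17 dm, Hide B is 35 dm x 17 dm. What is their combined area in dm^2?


Hide A area = 32 x 17 = 544 dm^2
Hide B area = 35 x 17 = 595 dm^2
Total = 544 + 595 = 1139 dm^2


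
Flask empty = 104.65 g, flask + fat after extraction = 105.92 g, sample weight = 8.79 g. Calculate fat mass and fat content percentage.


Fat mass = 105.92 - 104.65 = 1.27 g
Fat% = 1.27 / 8.79 x 100 = 14.4%


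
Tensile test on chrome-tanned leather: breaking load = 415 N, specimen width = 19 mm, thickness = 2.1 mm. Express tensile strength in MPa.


10.40 MPa

Cross-section = 19 x 2.1 = 39.9 mm^2
TS = 415 / 39.9 = 10.40 MPa
(1 N/mm^2 = 1 MPa)


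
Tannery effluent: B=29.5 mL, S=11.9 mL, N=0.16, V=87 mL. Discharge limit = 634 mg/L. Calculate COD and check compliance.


COD = 258.9 mg/L
Compliant: Yes


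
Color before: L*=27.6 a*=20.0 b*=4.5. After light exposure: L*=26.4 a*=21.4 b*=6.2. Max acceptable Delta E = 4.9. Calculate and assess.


Delta E = 2.51
Passes: Yes


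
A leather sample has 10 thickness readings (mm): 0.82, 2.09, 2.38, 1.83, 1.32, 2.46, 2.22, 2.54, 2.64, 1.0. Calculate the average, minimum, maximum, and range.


Sum = 19.30
Average = 19.30 / 10 = 1.93 mm
Minimum = 0.82 mm
Maximum = 2.64 mm
Range = 2.64 - 0.82 = 1.82 mm


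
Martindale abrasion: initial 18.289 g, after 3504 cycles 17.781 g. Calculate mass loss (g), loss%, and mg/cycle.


Loss = 18.289 - 17.781 = 0.508 g
Loss% = 0.508 / 18.289 x 100 = 2.78%
Rate = 0.508 / 3504 x 1000 = 0.145 mg/cycle


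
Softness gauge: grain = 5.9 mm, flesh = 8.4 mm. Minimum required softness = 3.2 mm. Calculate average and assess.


Average = (5.9 + 8.4) / 2 = 7.15 mm
Minimum = 3.2 mm
Meets requirement: Yes


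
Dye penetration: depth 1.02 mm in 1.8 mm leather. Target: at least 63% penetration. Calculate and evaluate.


Penetration = 1.02 / 1.8 x 100 = 56.7%
Target: 63%
Meets target: No


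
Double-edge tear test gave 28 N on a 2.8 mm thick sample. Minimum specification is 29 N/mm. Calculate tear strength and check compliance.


Tear strength = 28 / 2.8 = 10.0 N/mm
Required minimum = 29 N/mm
Compliant: No


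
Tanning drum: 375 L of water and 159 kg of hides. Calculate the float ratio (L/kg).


2.4


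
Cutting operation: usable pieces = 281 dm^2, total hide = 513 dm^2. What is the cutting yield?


Yield = usable / total x 100
Yield = 281 / 513 x 100 = 54.8%


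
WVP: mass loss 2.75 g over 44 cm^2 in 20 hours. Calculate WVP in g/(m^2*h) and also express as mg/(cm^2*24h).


WVP = 2.75 / (44 x 20) x 10000 = 31.25 g/(m^2*h)
Mass loss in mg = 2.75 x 1000 = 2750 mg
Per cm^2 per 24h in mg: 2750 x 24 / (44 x 20) = 66000 / 880 = 75.00 mg/(cm^2*24h)


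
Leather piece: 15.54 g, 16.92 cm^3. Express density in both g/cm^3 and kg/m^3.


Density = 15.54 / 16.92 = 0.918 g/cm^3
Convert: 0.918 x 1000 = 918 kg/m^3


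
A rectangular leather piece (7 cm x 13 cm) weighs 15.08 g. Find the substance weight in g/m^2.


1657.1 g/m^2

Area = 7 x 13 = 91 cm^2
SW = 15.08 / 91 x 10000 = 1657.1 g/m^2


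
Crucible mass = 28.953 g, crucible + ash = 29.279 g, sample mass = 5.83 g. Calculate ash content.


Ash mass = 29.279 - 28.953 = 0.326 g
Ash% = 0.326 / 5.83 x 100 = 5.59%


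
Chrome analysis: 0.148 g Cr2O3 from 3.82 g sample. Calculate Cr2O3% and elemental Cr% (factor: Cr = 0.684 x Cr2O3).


Cr2O3% = 0.148 / 3.82 x 100 = 3.87%
Cr% = 3.87 x 0.684 = 2.65%


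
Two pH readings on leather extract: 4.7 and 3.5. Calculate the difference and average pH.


Difference = 1.2
Average pH = 4.10


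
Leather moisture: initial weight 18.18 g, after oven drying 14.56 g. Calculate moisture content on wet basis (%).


19.9%

Moisture = 18.18 - 14.56 = 3.62 g
MC = 3.62 / 18.18 x 100 = 19.9%


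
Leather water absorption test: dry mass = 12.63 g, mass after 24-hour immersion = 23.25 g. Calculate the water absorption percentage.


Water absorbed = 23.25 - 12.63 = 10.62 g
WA% = 10.62 / 12.63 x 100 = 84.1%


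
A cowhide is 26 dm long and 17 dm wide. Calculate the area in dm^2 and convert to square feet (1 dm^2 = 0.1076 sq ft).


Area = 26 x 17 = 442 dm^2
Conversion: 442 x 0.1076 = 47.56 sq ft


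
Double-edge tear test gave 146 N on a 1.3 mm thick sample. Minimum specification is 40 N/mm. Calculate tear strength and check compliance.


Tear strength = 112.3 N/mm
Compliant: Yes

Tear strength = 146 / 1.3 = 112.3 N/mm
Required minimum = 40 N/mm
Compliant: Yes


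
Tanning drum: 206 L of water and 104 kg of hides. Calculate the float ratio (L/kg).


2.0


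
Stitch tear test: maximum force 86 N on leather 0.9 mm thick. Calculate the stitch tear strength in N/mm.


95.6 N/mm


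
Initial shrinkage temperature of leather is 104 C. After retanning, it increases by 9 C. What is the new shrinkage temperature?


New Ts = 104 + 9 = 113 C


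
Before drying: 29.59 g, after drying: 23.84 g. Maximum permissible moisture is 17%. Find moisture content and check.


Moisture content = 19.4%
Acceptable: No

MC = (29.59 - 23.84) / 29.59 x 100 = 19.4%
Maximum: 17%
Acceptable: No


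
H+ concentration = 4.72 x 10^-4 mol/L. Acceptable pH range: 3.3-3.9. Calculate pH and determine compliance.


pH = 3.33
Compliant: Yes


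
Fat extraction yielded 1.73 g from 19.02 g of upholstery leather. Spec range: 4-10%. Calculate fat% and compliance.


Fat content = 9.1%
Compliant: Yes


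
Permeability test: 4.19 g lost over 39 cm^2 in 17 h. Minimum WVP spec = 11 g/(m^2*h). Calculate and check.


WVP = 4.19 / (39 x 17) x 10000 = 63.20 g/(m^2*h)
Minimum: 11 g/(m^2*h)
Meets spec: Yes


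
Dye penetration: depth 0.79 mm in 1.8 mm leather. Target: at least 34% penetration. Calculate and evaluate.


Penetration = 0.79 / 1.8 x 100 = 43.9%
Target: 34%
Meets target: Yes


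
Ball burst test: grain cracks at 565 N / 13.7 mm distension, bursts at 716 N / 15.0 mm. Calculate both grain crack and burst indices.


Crack index = 565 / 13.7 = 41.2 N/mm
Burst index = 716 / 15.0 = 47.7 N/mm


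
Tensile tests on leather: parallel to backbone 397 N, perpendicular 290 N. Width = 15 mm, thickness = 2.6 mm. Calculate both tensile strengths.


Parallel = 10.18 N/mm^2
Perpendicular = 7.44 N/mm^2

Area = 15 x 2.6 = 39.0 mm^2
TS (parallel) = 397 / 39.0 = 10.18 N/mm^2
TS (perpendicular) = 290 / 39.0 = 7.44 N/mm^2


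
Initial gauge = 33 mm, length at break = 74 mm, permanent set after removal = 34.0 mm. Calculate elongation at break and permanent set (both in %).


Elongation at break = 124.2%
Permanent set = 3.0%

Elongation at break = (74 - 33) / 33 x 100 = 124.2%
Permanent set = (34.0 - 33) / 33 x 100 = 3.0%


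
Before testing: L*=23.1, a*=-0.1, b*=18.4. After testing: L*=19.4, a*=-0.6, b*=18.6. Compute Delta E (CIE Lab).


Delta E = 3.74


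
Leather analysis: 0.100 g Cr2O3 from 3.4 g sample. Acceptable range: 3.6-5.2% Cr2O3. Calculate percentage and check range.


Cr2O3 = 2.94%
Within range: No


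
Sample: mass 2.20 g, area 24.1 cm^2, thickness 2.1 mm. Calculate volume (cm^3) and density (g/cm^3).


Thickness in cm = 2.1 / 10 = 0.21 cm
Volume = 24.1 x 0.21 = 5.061 cm^3
Density = 2.20 / 5.061 = 0.435 g/cm^3


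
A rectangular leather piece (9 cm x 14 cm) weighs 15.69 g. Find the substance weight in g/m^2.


Area = 9 x 14 = 126 cm^2
SW = 15.69 / 126 x 10000 = 1245.2 g/m^2


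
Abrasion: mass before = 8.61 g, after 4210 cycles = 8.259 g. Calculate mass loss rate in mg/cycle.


Mass loss = 8.61 - 8.259 = 0.351 g
Rate = 0.351 / 4210 x 1000 = 0.083 mg/cycle


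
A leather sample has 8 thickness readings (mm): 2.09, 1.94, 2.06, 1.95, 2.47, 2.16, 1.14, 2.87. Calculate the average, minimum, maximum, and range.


Average = 2.09 mm
Min = 1.14 mm
Max = 2.87 mm
Range = 1.73 mm

Sum = 16.68
Average = 16.68 / 8 = 2.09 mm
Minimum = 1.14 mm
Maximum = 2.87 mm
Range = 2.87 - 1.14 = 1.73 mm


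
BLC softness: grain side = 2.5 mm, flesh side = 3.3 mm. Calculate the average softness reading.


Average = (2.5 + 3.3) / 2
Average = 2.90 mm


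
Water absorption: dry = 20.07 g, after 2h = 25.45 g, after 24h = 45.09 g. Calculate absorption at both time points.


WA (2h) = (25.45 - 20.07) / 20.07 x 100 = 26.8%
WA (24h) = (45.09 - 20.07) / 20.07 x 100 = 124.7%


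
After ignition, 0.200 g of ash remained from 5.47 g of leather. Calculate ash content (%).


3.66%

Ash% = 0.200 / 5.47 x 100
Ash% = 3.66%


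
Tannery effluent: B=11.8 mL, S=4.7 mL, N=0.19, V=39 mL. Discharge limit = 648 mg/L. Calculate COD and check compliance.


COD = (11.8 - 4.7) x 0.19 x 8000 / 39 = 276.7 mg/L
Limit: 648 mg/L
Compliant: Yes


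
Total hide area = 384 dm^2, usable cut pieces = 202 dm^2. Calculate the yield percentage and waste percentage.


Yield = 202 / 384 x 100 = 52.6%
Waste = 384 - 202 = 182 dm^2
Waste% = 100 - 52.6 = 47.4%


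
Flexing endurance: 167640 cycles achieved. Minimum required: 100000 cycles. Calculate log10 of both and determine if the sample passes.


Achieved: log10 = 5.22
Required: log10 = 5.00
Passes: Yes


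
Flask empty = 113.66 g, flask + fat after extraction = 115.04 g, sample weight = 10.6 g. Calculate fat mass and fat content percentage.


Fat mass = 115.04 - 113.66 = 1.38 g
Fat% = 1.38 / 10.6 x 100 = 13.0%


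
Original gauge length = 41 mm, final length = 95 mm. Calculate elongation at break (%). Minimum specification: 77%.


Extension = 95 - 41 = 54 mm
Elongation = 54 / 41 x 100 = 131.7%
Minimum required: 77%
Meets specification: Yes


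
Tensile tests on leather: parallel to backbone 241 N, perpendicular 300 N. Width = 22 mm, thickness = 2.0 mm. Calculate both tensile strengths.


Parallel = 5.48 N/mm^2
Perpendicular = 6.82 N/mm^2

Area = 22 x 2.0 = 44.0 mm^2
TS (parallel) = 241 / 44.0 = 5.48 N/mm^2
TS (perpendicular) = 300 / 44.0 = 6.82 N/mm^2


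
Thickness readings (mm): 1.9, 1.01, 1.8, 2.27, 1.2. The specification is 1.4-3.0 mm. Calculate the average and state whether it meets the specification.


Sum = 8.18
Average = 8.18 / 5 = 1.64 mm
Specification range: 1.4 to 3.0 mm
Within spec: Yes


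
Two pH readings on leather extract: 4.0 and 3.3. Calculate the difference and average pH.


Difference = 0.7
Average pH = 3.65


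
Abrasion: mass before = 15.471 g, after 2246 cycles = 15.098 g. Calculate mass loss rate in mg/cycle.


0.166 mg/cycle

Mass loss = 15.471 - 15.098 = 0.373 g
Rate = 0.373 / 2246 x 1000 = 0.166 mg/cycle


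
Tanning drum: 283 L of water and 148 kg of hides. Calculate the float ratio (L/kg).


Float ratio = water / hide weight
Ratio = 283 / 148 = 1.9


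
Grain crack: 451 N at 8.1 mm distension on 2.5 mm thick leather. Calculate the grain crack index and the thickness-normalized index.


Crack index = 451 / 8.1 = 55.7 N/mm
Normalized = 55.7 / 2.5 = 22.3 N/mm per mm


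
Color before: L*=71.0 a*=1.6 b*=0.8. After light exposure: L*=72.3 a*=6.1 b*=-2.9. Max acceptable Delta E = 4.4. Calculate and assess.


Delta E = 5.97
Passes: No

dL = 1.3, da = 4.5, db = -3.7
dE = sqrt((1.3)^2 + (4.5)^2 + (-3.7)^2) = 5.97
Max = 4.4
Passes: No


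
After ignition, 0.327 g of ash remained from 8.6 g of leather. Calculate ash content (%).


3.80%

Ash% = 0.327 / 8.6 x 100
Ash% = 3.80%


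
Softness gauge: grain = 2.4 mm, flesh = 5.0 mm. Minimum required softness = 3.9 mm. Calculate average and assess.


Average softness = 3.70 mm
Meets requirement: No

Average = (2.4 + 5.0) / 2 = 3.70 mm
Minimum = 3.9 mm
Meets requirement: No


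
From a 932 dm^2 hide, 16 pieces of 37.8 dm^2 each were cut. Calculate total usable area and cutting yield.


Total usable = 16 x 37.8 = 604.8 dm^2
Yield = 604.8 / 932 x 100 = 64.9%


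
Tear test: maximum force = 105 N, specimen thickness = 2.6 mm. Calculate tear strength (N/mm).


40.4 N/mm


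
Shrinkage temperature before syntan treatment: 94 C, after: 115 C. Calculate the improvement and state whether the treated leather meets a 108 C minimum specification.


Improvement = 21 C
Meets 108 C spec: Yes

Improvement = 115 - 94 = 21 C
Spec check: 115 C >= 108 C? Yes


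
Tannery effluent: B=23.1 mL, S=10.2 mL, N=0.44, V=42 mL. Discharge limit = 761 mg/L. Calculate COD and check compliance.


COD = (23.1 - 10.2) x 0.44 x 8000 / 42 = 1081.1 mg/L
Limit: 761 mg/L
Compliant: No


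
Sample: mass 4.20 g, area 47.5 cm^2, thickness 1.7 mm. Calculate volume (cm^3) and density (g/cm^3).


Thickness in cm = 1.7 / 10 = 0.17 cm
Volume = 47.5 x 0.17 = 8.075 cm^3
Density = 4.20 / 8.075 = 0.520 g/cm^3


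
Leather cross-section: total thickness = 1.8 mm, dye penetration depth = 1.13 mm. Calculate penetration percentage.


62.8%

Penetration% = 1.13 / 1.8 x 100
Penetration = 62.8%


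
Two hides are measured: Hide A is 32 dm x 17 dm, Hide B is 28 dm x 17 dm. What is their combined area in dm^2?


1020 dm^2


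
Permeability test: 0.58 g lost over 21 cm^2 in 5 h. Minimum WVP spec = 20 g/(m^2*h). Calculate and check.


WVP = 55.24 g/(m^2*h)
Meets specification: Yes

WVP = 0.58 / (21 x 5) x 10000 = 55.24 g/(m^2*h)
Minimum: 20 g/(m^2*h)
Meets spec: Yes


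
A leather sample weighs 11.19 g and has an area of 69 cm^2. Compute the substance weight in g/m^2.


Substance weight = mass / area x 10000
SW = 11.19 / 69 x 10000
SW = 1621.7 g/m^2


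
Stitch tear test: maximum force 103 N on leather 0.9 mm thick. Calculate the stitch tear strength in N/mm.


114.4 N/mm

Stitch tear strength = force / thickness
STS = 103 / 0.9 = 114.4 N/mm


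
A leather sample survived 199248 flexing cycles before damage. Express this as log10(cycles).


log10(199248) = 5.30


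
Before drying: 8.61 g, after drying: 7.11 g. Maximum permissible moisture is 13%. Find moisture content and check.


MC = (8.61 - 7.11) / 8.61 x 100 = 17.4%
Maximum: 13%
Acceptable: No


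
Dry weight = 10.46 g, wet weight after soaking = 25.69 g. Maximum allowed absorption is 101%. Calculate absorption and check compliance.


WA = (25.69 - 10.46) / 10.46 x 100 = 145.6%
Maximum allowed: 101%
Compliant: No


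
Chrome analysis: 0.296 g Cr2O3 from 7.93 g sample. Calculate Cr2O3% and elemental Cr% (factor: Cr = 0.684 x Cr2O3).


Cr2O3 = 3.73%
Cr = 2.55%


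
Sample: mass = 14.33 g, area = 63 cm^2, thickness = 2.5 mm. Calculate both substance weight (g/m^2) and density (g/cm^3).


Substance weight = 2274.6 g/m^2
Density = 0.910 g/cm^3

SW = 14.33 / 63 x 10000 = 2274.6 g/m^2
Volume = 63 x 2.5 / 10 = 15.75 cm^3
Density = 14.33 / 15.75 = 0.910 g/cm^3


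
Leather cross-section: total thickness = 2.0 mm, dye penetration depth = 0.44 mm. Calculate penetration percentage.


Penetration% = 0.44 / 2.0 x 100
Penetration = 22.0%


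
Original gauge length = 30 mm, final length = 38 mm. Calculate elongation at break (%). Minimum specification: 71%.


Extension = 38 - 30 = 8 mm
Elongation = 8 / 30 x 100 = 26.7%
Minimum required: 71%
Meets specification: No


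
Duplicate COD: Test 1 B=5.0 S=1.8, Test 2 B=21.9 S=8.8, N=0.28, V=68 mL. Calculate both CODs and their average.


COD1 = 105.4 mg/L
COD2 = 431.5 mg/L
Average = 268.5 mg/L

COD1 = (5.0 - 1.8) x 0.28 x 8000 / 68 = 105.4 mg/L
COD2 = (21.9 - 8.8) x 0.28 x 8000 / 68 = 431.5 mg/L
Average = (105.4 + 431.5) / 2 = 268.5 mg/L


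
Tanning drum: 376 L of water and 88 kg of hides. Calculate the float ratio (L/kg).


4.3

Float ratio = water / hide weight
Ratio = 376 / 88 = 4.3


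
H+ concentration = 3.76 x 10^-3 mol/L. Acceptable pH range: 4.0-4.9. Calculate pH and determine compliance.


pH = 2.42
Compliant: No

pH = -log10(3.76 x 10^-3) = 2.42
Range: 4.0 to 4.9
Compliant: No


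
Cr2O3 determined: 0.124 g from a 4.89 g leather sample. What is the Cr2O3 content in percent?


2.54%

Cr2O3% = 0.124 / 4.89 x 100
Cr2O3% = 2.54%


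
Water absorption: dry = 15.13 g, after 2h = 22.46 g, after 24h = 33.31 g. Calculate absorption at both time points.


WA (2h) = (22.46 - 15.13) / 15.13 x 100 = 48.4%
WA (24h) = (33.31 - 15.13) / 15.13 x 100 = 120.2%


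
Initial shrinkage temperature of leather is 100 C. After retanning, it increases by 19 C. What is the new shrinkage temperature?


New Ts = 100 + 19 = 119 C


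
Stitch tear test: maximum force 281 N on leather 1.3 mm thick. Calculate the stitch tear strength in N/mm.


Stitch tear strength = force / thickness
STS = 281 / 1.3 = 216.2 N/mm


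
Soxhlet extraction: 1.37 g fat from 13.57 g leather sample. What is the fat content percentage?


Fat content = 1.37 / 13.57 x 100
Fat = 10.1%


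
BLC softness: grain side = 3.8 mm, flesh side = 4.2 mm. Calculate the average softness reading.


Average = (3.8 + 4.2) / 2
Average = 4.00 mm


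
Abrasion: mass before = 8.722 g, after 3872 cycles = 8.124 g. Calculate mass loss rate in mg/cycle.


Mass loss = 8.722 - 8.124 = 0.598 g
Rate = 0.598 / 3872 x 1000 = 0.154 mg/cycle


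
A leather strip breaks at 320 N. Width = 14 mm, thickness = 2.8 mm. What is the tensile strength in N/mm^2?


8.16 N/mm^2


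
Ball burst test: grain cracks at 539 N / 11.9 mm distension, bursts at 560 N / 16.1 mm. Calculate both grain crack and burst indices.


Crack index = 45.3 N/mm
Burst index = 34.8 N/mm

Crack index = 539 / 11.9 = 45.3 N/mm
Burst index = 560 / 16.1 = 34.8 N/mm


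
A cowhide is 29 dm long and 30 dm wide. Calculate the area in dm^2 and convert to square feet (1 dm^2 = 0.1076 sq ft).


Area = 29 x 30 = 870 dm^2
Conversion: 870 x 0.1076 = 93.61 sq ft


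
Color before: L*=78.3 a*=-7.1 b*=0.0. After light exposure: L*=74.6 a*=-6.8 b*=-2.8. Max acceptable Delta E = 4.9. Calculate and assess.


Delta E = 4.65
Passes: Yes

dL = -3.7, da = 0.3, db = -2.8
dE = sqrt((-3.7)^2 + (0.3)^2 + (-2.8)^2) = 4.65
Max = 4.9
Passes: Yes


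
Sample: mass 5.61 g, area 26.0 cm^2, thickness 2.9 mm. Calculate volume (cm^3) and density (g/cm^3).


Volume = 7.540 cm^3
Density = 0.744 g/cm^3

Thickness in cm = 2.9 / 10 = 0.29 cm
Volume = 26.0 x 0.29 = 7.540 cm^3
Density = 5.61 / 7.540 = 0.744 g/cm^3


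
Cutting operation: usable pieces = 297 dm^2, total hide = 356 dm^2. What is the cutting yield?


Yield = usable / total x 100
Yield = 297 / 356 x 100 = 83.4%


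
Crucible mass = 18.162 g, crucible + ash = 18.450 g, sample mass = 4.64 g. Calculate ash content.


Ash mass = 0.288 g
Ash content = 6.21%

Ash mass = 18.450 - 18.162 = 0.288 g
Ash% = 0.288 / 4.64 x 100 = 6.21%


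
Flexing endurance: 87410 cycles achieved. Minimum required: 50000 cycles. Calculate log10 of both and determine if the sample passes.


log10(87410) = 4.94
log10(50000) = 4.70
Passes: Yes


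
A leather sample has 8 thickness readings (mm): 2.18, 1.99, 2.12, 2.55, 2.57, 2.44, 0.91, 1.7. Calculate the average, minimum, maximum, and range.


Average = 2.06 mm
Min = 0.91 mm
Max = 2.57 mm
Range = 1.66 mm

Sum = 16.46
Average = 16.46 / 8 = 2.06 mm
Minimum = 0.91 mm
Maximum = 2.57 mm
Range = 2.57 - 0.91 = 1.66 mm


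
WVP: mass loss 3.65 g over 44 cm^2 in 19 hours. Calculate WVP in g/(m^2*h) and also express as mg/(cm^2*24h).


WVP = 3.65 / (44 x 19) x 10000 = 43.66 g/(m^2*h)
Mass loss in mg = 3.65 x 1000 = 3650 mg
Per cm^2 per 24h in mg: 3650 x 24 / (44 x 19) = 87600 / 836 = 104.78 mg/(cm^2*24h)


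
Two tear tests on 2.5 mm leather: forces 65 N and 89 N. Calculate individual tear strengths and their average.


Tear 1 = 65 / 2.5 = 26.0 N/mm
Tear 2 = 89 / 2.5 = 35.6 N/mm
Average = (26.0 + 35.6) / 2 = 30.8 N/mm


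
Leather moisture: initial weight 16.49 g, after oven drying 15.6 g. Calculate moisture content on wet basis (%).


Moisture = 16.49 - 15.6 = 0.89 g
MC = 0.89 / 16.49 x 100 = 5.4%


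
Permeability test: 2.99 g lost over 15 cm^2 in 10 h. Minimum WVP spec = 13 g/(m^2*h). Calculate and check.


WVP = 2.99 / (15 x 10) x 10000 = 199.33 g/(m^2*h)
Minimum: 13 g/(m^2*h)
Meets spec: Yes


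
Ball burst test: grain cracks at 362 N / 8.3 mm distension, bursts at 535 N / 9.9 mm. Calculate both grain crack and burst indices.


Crack index = 362 / 8.3 = 43.6 N/mm
Burst index = 535 / 9.9 = 54.0 N/mm


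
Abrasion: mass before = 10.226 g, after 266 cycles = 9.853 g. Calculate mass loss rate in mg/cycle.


Mass loss = 10.226 - 9.853 = 0.373 g
Rate = 0.373 / 266 x 1000 = 1.402 mg/cycle


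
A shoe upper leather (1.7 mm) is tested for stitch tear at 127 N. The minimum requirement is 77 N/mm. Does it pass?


STS = 74.7 N/mm
Passes: No


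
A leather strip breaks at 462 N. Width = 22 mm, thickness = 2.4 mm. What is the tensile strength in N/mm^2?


Cross-sectional area = 22 x 2.4 = 52.8 mm^2
Tensile strength = 462 / 52.8 = 8.75 N/mm^2


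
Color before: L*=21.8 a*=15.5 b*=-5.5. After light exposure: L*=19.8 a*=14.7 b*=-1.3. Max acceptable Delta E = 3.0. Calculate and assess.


dL = -2.0, da = -0.8, db = 4.2
dE = sqrt((-2.0)^2 + (-0.8)^2 + (4.2)^2) = 4.72
Max = 3.0
Passes: No


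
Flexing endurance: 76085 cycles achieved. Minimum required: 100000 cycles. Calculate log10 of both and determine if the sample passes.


log10(76085) = 4.88
log10(100000) = 5.00
Passes: No


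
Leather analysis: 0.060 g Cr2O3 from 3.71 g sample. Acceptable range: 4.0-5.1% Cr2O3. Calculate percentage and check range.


Cr2O3 = 1.62%
Within range: No

Cr2O3% = 0.060 / 3.71 x 100 = 1.62%
Acceptable range: 4.0 to 5.1%
Within range: No


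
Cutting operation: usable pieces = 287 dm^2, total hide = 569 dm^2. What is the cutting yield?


Yield = usable / total x 100
Yield = 287 / 569 x 100 = 50.4%


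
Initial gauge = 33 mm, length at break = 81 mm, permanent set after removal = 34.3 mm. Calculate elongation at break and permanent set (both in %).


Elongation at break = (81 - 33) / 33 x 100 = 145.5%
Permanent set = (34.3 - 33) / 33 x 100 = 3.9%


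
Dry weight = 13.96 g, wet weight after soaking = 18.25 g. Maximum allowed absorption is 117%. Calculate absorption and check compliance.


Absorption = 30.7%
Compliant: Yes

WA = (18.25 - 13.96) / 13.96 x 100 = 30.7%
Maximum allowed: 117%
Compliant: Yes


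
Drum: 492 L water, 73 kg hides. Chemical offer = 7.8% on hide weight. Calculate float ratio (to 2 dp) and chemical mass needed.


Float ratio = 492 / 73 = 6.74
Chemical = 73 x 7.8 / 100 = 5.694 kg


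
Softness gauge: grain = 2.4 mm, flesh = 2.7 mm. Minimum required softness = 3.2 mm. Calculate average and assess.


Average softness = 2.55 mm
Meets requirement: No

Average = (2.4 + 2.7) / 2 = 2.55 mm
Minimum = 3.2 mm
Meets requirement: No


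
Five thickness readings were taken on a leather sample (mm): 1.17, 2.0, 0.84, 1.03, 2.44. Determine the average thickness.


Sum = 1.17 + 2.0 + 0.84 + 1.03 + 2.44 = 7.48
Average = 7.48 / 5 = 1.50 mm


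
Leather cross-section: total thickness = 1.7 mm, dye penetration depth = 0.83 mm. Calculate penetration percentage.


Penetration% = 0.83 / 1.7 x 100
Penetration = 48.8%


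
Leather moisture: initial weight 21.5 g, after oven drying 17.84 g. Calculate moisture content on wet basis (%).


17.0%


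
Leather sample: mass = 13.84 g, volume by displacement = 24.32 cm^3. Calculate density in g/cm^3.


0.569 g/cm^3


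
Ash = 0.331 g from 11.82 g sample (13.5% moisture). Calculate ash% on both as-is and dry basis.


As-is ash% = 0.331 / 11.82 x 100 = 2.80%
Dry mass = 11.82 x (100 - 13.5) / 100 = 10.2243 g
Dry-basis ash% = 0.331 / 10.2243 x 100 = 3.24%


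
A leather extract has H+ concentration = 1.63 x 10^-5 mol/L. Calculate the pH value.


pH = 4.79

pH = -log10[H+]
pH = -log10(1.63 x 10^-5) = 4.79


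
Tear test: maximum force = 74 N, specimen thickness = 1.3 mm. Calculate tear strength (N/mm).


56.9 N/mm

Tear strength = force / thickness
Tear = 74 / 1.3 = 56.9 N/mm


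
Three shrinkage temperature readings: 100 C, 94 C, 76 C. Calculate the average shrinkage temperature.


90.0 C


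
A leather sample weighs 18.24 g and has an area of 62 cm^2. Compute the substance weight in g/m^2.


2941.9 g/m^2

Substance weight = mass / area x 10000
SW = 18.24 / 62 x 10000
SW = 2941.9 g/m^2


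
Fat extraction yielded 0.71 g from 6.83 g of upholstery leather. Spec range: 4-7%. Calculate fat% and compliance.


Fat% = 0.71 / 6.83 x 100 = 10.4%
Spec range: 4-7%
Compliant: No


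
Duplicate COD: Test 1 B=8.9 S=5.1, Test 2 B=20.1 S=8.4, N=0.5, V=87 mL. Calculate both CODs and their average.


COD1 = (8.9 - 5.1) x 0.5 x 8000 / 87 = 174.7 mg/L
COD2 = (20.1 - 8.4) x 0.5 x 8000 / 87 = 537.9 mg/L
Average = (174.7 + 537.9) / 2 = 356.3 mg/L


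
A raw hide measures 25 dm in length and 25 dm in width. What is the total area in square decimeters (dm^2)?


625 dm^2


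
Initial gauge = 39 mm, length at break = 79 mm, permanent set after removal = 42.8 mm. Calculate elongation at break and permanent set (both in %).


Elongation at break = (79 - 39) / 39 x 100 = 102.6%
Permanent set = (42.8 - 39) / 39 x 100 = 9.7%


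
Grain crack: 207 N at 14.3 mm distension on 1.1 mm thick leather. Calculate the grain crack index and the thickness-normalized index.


Crack index = 207 / 14.3 = 14.5 N/mm
Normalized = 14.5 / 1.1 = 13.2 N/mm per mm


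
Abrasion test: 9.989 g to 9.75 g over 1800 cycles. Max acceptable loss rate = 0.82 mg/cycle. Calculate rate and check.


Loss = 9.989 - 9.75 = 0.239 g
Rate = 0.239 g / 1800 cycles x 1000 = 0.133 mg/cycle
Max = 0.82 mg/cycle
Passes: Yes


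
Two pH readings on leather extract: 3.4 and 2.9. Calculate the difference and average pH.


Difference = 0.5
Average pH = 3.15

Difference = |3.4 - 2.9| = 0.5
Average = (3.4 + 2.9) / 2 = 3.15


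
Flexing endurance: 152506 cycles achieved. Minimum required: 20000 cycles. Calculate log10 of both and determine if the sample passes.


Achieved: log10 = 5.18
Required: log10 = 4.30
Passes: Yes


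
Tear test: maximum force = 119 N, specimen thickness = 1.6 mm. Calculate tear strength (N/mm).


Tear strength = force / thickness
Tear = 119 / 1.6 = 74.4 N/mm


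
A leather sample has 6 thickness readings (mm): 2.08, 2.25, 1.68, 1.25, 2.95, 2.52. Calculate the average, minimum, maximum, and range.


Sum = 12.73
Average = 12.73 / 6 = 2.12 mm
Minimum = 1.25 mm
Maximum = 2.95 mm
Range = 2.95 - 1.25 = 1.70 mm


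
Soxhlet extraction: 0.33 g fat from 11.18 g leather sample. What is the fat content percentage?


Fat content = 0.33 / 11.18 x 100
Fat = 3.0%


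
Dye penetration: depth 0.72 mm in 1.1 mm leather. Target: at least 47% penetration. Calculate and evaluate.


Penetration = 65.5%
Meets target: Yes

Penetration = 0.72 / 1.1 x 100 = 65.5%
Target: 47%
Meets target: Yes


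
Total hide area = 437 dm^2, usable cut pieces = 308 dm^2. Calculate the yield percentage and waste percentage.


Yield = 70.5%
Waste = 29.5%


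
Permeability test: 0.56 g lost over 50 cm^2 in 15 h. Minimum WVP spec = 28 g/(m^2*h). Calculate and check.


WVP = 7.47 g/(m^2*h)
Meets specification: No


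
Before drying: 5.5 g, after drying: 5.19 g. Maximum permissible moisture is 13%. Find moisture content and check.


MC = (5.5 - 5.19) / 5.5 x 100 = 5.6%
Maximum: 13%
Acceptable: Yes


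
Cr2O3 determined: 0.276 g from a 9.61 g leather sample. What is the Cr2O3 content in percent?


Cr2O3% = 0.276 / 9.61 x 100
Cr2O3% = 2.87%


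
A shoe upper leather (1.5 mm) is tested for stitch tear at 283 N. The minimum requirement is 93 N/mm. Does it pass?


STS = 283 / 1.5 = 188.7 N/mm
Minimum required: 93 N/mm
Passes: Yes


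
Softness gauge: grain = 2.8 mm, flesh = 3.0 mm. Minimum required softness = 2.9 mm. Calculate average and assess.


Average = (2.8 + 3.0) / 2 = 2.90 mm
Minimum = 2.9 mm
Meets requirement: Yes


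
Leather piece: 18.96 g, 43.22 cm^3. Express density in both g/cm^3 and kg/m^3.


0.439 g/cm^3
439 kg/m^3


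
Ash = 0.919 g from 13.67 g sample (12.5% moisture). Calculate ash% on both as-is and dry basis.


As-is ash = 6.72%
Dry-basis ash = 7.68%

As-is ash% = 0.919 / 13.67 x 100 = 6.72%
Dry mass = 13.67 x (100 - 12.5) / 100 = 11.96125 g
Dry-basis ash% = 0.919 / 11.96125 x 100 = 7.68%


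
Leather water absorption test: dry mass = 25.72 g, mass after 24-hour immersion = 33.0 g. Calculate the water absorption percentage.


Water absorbed = 33.0 - 25.72 = 7.28 g
WA% = 7.28 / 25.72 x 100 = 28.3%


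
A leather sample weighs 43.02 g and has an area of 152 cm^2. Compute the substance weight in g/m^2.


2830.3 g/m^2


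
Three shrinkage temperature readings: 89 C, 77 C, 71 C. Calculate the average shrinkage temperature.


79.0 C

Average = (89 + 77 + 71) / 3
Average = 237 / 3 = 79.0 C


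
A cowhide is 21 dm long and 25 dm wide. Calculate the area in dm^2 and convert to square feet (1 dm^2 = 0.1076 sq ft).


525 dm^2
56.49 sq ft

Area = 21 x 25 = 525 dm^2
Conversion: 525 x 0.1076 = 56.49 sq ft


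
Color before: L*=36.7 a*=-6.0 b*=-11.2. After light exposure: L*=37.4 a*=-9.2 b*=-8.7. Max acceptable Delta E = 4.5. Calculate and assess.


dL = 0.7, da = -3.2, db = 2.5
dE = sqrt((0.7)^2 + (-3.2)^2 + (2.5)^2) = 4.12
Max = 4.5
Passes: Yes


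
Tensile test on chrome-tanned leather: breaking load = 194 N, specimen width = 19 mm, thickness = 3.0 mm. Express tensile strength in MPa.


3.40 MPa

Cross-section = 19 x 3.0 = 57.0 mm^2
TS = 194 / 57.0 = 3.40 MPa
(1 N/mm^2 = 1 MPa)


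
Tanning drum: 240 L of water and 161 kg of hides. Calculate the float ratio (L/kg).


Float ratio = water / hide weight
Ratio = 240 / 161 = 1.5


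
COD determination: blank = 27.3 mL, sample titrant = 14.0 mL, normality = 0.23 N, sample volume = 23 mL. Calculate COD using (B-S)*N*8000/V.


COD = (27.3 - 14.0) x 0.23 x 8000 / 23
COD = 13.3 x 0.23 x 8000 / 23
COD = 1064.0 mg/L


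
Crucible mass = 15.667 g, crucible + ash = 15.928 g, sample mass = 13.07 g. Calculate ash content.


Ash mass = 0.261 g
Ash content = 2.00%


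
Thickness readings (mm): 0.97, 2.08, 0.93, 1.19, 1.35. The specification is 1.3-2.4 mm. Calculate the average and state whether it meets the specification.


Sum = 6.52
Average = 6.52 / 5 = 1.30 mm
Specification range: 1.3 to 2.4 mm
Within spec: Yes


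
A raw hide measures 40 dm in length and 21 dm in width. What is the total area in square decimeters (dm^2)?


Area = length x width
Area = 40 x 21 = 840 dm^2


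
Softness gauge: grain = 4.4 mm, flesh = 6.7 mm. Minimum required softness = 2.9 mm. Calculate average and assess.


Average = (4.4 + 6.7) / 2 = 5.55 mm
Minimum = 2.9 mm
Meets requirement: Yes


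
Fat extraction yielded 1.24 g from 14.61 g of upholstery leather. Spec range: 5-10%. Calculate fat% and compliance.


Fat% = 1.24 / 14.61 x 100 = 8.5%
Spec range: 5-10%
Compliant: Yes


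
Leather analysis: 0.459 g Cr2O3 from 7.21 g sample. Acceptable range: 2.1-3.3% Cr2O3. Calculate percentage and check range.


Cr2O3 = 6.37%
Within range: No


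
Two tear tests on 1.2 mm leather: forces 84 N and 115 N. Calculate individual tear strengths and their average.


Tear 1 = 84 / 1.2 = 70.0 N/mm
Tear 2 = 115 / 1.2 = 95.8 N/mm
Average = (70.0 + 95.8) / 2 = 82.9 N/mm


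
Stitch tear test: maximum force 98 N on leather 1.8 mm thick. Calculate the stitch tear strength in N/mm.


Stitch tear strength = force / thickness
STS = 98 / 1.8 = 54.4 N/mm


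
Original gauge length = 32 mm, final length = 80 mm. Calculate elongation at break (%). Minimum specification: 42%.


Extension = 80 - 32 = 48 mm
Elongation = 48 / 32 x 100 = 150.0%
Minimum required: 42%
Meets specification: Yes


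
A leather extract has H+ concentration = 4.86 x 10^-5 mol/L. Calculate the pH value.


pH = 4.31

pH = -log10[H+]
pH = -log10(4.86 x 10^-5) = 4.31


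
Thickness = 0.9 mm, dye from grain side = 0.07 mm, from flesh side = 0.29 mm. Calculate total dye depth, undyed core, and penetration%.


Total dyed = 0.36 mm
Undyed core = 0.54 mm
Penetration = 40.0%

Total dyed = 0.07 + 0.29 = 0.36 mm
Undyed core = 0.9 - 0.36 = 0.54 mm
Penetration = 0.36 / 0.9 x 100 = 40.0%


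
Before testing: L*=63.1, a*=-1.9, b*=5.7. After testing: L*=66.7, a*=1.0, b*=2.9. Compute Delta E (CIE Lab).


dL = 66.7 - 63.1 = 3.6
da = 1.0 - (-1.9) = 2.9
db = 2.9 - 5.7 = -2.8
dE = sqrt((3.6)^2 + (2.9)^2 + (-2.8)^2) = 5.40


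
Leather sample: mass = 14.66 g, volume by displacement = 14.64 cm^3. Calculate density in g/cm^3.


1.001 g/cm^3

Density = mass / volume
Density = 14.66 / 14.64 = 1.001 g/cm^3


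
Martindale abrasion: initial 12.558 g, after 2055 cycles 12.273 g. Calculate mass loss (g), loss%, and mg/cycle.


Loss = 12.558 - 12.273 = 0.285 g
Loss% = 0.285 / 12.558 x 100 = 2.27%
Rate = 0.285 / 2055 x 1000 = 0.139 mg/cycle


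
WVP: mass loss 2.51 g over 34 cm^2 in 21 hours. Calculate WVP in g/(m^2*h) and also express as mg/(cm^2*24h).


WVP = 2.51 / (34 x 21) x 10000 = 35.15 g/(m^2*h)
Mass loss in mg = 2.51 x 1000 = 2510 mg
Per cm^2 per 24h in mg: 2510 x 24 / (34 x 21) = 60240 / 714 = 84.37 mg/(cm^2*24h)


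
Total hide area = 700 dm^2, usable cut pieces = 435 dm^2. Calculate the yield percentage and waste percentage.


Yield = 62.1%
Waste = 37.9%


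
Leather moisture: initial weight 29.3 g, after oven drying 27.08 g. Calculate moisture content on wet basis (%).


Moisture = 29.3 - 27.08 = 2.22 g
MC = 2.22 / 29.3 x 100 = 7.6%


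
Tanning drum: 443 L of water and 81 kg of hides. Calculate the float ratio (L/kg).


5.5


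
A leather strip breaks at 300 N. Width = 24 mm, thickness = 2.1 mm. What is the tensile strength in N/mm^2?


Cross-sectional area = 24 x 2.1 = 50.4 mm^2
Tensile strength = 300 / 50.4 = 5.95 N/mm^2


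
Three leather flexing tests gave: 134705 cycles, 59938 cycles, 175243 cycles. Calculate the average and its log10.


Average = 123295 cycles
log10 = 5.09

Average = (134705 + 59938 + 175243) / 3 = 123295 cycles
log10(123295) = 5.09


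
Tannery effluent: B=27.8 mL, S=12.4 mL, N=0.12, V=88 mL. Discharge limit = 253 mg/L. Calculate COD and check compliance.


COD = (27.8 - 12.4) x 0.12 x 8000 / 88 = 168.0 mg/L
Limit: 253 mg/L
Compliant: Yes


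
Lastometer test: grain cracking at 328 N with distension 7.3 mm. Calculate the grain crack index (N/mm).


Grain crack index = force / distension
Index = 328 / 7.3 = 44.9 N/mm


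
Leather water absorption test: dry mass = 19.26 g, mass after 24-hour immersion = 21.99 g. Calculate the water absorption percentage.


Water absorbed = 21.99 - 19.26 = 2.73 g
WA% = 2.73 / 19.26 x 100 = 14.2%


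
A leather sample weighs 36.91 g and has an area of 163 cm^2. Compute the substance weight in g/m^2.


2264.4 g/m^2

Substance weight = mass / area x 10000
SW = 36.91 / 163 x 10000
SW = 2264.4 g/m^2


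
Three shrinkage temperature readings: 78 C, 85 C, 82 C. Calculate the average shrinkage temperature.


81.7 C

Average = (78 + 85 + 82) / 3
Average = 245 / 3 = 81.7 C


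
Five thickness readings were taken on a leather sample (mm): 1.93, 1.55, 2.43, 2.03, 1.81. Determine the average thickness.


1.95 mm


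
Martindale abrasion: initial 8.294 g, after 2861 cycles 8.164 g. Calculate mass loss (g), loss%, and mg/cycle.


Loss = 8.294 - 8.164 = 0.130 g
Loss% = 0.130 / 8.294 x 100 = 1.57%
Rate = 0.130 / 2861 x 1000 = 0.045 mg/cycle


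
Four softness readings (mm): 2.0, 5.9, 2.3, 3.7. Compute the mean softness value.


Sum = 2.0 + 5.9 + 2.3 + 3.7
Mean = 13.9 / 4 = 3.48 mm


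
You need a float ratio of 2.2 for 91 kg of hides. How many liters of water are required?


200.2 L

Water = hide weight x target ratio
Water = 91 x 2.2 = 200.2 L


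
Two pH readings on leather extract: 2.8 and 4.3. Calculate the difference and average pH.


Difference = |2.8 - 4.3| = 1.5
Average = (2.8 + 4.3) / 2 = 3.55


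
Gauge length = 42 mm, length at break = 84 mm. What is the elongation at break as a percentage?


Extension = 84 - 42 = 42 mm
Elongation = 42 / 42 x 100 = 100.0%


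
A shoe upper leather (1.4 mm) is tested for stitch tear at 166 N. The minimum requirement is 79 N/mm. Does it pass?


STS = 118.6 N/mm
Passes: Yes

STS = 166 / 1.4 = 118.6 N/mm
Minimum required: 79 N/mm
Passes: Yes


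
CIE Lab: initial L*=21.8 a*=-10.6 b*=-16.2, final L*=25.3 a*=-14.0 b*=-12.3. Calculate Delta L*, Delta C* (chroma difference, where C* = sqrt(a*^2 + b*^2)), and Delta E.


Delta L* = 25.3 - 21.8 = 3.5
C1* = sqrt((-10.6)^2 + (-16.2)^2) = 19.360
C2* = sqrt((-14.0)^2 + (-12.3)^2) = 18.636
Delta C* = 18.636 - 19.360 = -0.72
Delta E = sqrt((3.5)^2 + (-3.4)^2 + (3.9)^2) = 6.25


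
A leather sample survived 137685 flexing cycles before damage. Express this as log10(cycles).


5.14

log10(137685) = 5.14


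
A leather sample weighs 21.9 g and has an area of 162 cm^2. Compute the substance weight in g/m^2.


Substance weight = mass / area x 10000
SW = 21.9 / 162 x 10000
SW = 1351.9 g/m^2
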